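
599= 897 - 298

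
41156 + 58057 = 99213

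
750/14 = 53 + 4/7  =  53.57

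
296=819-523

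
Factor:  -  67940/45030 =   -  2^1*3^( -1)*19^( - 1)*43^1= -86/57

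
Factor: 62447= 7^1*11^1 * 811^1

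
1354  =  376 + 978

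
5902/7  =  5902/7 = 843.14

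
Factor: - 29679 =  - 3^1 * 13^1*761^1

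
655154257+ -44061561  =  611092696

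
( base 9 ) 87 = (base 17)4B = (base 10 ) 79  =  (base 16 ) 4f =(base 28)2N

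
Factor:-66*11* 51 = -2^1*3^2*11^2*17^1 = - 37026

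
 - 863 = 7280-8143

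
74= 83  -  9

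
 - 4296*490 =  - 2105040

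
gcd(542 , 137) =1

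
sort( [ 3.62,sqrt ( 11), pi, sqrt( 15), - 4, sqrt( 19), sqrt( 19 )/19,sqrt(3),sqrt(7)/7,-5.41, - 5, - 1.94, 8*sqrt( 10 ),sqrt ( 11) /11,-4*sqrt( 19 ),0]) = [-4*sqrt( 19), - 5.41, - 5, - 4, - 1.94,0,  sqrt( 19) /19,sqrt (11 ) /11,  sqrt ( 7 ) /7,sqrt(3),pi,sqrt( 11),3.62,  sqrt( 15 ),sqrt(19),8 * sqrt(10) ]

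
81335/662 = 81335/662 = 122.86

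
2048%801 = 446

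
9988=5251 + 4737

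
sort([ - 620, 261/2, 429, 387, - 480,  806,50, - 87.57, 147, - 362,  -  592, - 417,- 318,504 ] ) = [ - 620, - 592, -480 , - 417, - 362, - 318, - 87.57,50, 261/2,147,387,429,504,806 ] 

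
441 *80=35280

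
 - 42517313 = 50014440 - 92531753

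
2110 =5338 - 3228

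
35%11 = 2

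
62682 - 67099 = - 4417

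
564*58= 32712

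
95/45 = 19/9=2.11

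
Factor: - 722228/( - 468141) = 2^2 * 3^( - 1 )*13^1 * 17^1*191^( - 1)= 884/573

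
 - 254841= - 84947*3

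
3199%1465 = 269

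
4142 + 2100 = 6242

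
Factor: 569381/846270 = 2^( - 1) *3^( - 2 ) * 5^ (-1 )*17^1*9403^( - 1)* 33493^1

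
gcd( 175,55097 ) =7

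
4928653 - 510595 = 4418058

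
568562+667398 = 1235960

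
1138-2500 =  - 1362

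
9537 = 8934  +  603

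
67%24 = 19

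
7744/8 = 968 = 968.00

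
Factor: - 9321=-3^1*13^1*239^1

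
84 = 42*2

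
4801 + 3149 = 7950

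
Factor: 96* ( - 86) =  - 8256 = -2^6*3^1*43^1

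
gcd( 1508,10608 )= 52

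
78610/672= 116+47/48 = 116.98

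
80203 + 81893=162096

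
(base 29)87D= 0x1B20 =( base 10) 6944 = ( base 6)52052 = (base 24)c18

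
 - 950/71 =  - 14 + 44/71= - 13.38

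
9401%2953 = 542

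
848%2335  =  848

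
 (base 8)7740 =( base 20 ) A34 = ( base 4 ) 333200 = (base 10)4064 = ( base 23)7fg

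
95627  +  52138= 147765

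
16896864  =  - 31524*( - 536)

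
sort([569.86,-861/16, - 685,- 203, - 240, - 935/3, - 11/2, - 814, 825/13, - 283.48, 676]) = [ - 814, - 685 ,-935/3, - 283.48,- 240,-203,-861/16,-11/2,825/13 , 569.86, 676]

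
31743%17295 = 14448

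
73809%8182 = 171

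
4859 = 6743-1884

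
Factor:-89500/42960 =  -25/12 = -2^ ( - 2)*3^( - 1 ) * 5^2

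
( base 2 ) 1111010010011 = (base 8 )17223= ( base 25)cd2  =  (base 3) 101201220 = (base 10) 7827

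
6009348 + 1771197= 7780545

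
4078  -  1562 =2516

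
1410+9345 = 10755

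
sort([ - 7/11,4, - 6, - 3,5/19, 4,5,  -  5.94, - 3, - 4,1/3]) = [ - 6, - 5.94, - 4, - 3, - 3,- 7/11,5/19,1/3, 4,4, 5]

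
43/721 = 43/721  =  0.06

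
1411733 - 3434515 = - 2022782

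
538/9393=538/9393 = 0.06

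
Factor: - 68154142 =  -2^1*7^1*67^1*113^1*643^1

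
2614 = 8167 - 5553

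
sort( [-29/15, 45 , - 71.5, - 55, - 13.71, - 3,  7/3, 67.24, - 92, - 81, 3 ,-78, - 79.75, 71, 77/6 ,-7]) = [ - 92,  -  81, - 79.75, - 78 , -71.5, - 55,-13.71, - 7 ,-3, - 29/15,  7/3,3,77/6,45,67.24 , 71] 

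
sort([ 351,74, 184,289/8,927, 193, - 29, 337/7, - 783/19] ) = [ - 783/19, - 29, 289/8, 337/7, 74,184,193, 351,927]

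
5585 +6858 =12443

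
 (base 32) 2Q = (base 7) 156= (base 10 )90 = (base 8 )132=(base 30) 30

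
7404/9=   822  +  2/3 = 822.67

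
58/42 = 29/21 = 1.38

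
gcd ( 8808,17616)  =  8808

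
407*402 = 163614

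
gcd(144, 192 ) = 48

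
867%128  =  99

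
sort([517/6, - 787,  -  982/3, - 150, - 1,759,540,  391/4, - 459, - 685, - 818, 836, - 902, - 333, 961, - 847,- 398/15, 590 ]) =[-902, - 847, - 818, - 787 , - 685, - 459, - 333, - 982/3, - 150, - 398/15 , - 1,517/6,391/4,540, 590, 759,  836, 961] 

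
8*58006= 464048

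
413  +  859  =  1272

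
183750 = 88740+95010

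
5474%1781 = 131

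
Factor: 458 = 2^1*229^1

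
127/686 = 127/686 = 0.19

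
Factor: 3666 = 2^1*3^1*13^1 * 47^1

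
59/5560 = 59/5560 = 0.01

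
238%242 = 238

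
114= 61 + 53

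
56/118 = 28/59=0.47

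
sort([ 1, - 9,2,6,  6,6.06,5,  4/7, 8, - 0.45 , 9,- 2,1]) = [ - 9, - 2 ,  -  0.45,4/7, 1  ,  1 , 2,5,6, 6, 6.06, 8, 9] 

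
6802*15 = 102030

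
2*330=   660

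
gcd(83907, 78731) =1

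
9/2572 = 9/2572 = 0.00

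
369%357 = 12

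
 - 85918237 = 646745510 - 732663747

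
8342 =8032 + 310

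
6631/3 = 2210+1/3 = 2210.33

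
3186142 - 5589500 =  - 2403358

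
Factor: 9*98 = 882 = 2^1 *3^2*7^2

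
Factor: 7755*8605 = 66731775  =  3^1 *5^2*11^1*47^1*1721^1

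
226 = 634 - 408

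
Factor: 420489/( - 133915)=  - 3^2*5^ (-1) * 19^1*2459^1*26783^( - 1 ) 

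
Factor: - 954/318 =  - 3^1 = - 3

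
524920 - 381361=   143559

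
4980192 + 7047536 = 12027728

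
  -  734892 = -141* 5212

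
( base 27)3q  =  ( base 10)107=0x6b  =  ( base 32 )3B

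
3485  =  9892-6407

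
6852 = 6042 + 810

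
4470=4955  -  485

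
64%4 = 0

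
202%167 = 35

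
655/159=655/159 = 4.12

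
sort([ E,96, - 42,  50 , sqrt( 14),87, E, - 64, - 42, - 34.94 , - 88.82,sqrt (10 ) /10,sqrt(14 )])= [ - 88.82, - 64 ,-42, - 42, - 34.94, sqrt( 10)/10,E , E,  sqrt( 14),  sqrt(14 ), 50, 87,  96]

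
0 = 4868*0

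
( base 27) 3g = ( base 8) 141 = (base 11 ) 89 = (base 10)97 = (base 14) 6D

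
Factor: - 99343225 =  - 5^2*3973729^1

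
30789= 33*933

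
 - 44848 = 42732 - 87580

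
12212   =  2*6106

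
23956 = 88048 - 64092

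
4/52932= 1/13233 = 0.00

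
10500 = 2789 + 7711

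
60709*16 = 971344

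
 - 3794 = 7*(-542 ) 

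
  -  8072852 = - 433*18644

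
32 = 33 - 1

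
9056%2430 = 1766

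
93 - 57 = 36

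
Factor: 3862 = 2^1*1931^1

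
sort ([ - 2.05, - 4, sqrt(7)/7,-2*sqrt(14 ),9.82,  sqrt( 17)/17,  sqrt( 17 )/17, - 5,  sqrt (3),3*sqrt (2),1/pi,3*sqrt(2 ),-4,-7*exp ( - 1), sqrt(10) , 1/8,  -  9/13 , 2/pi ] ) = [ - 2*sqrt( 14), - 5, - 4, - 4, - 7*exp( - 1),- 2.05,-9/13,1/8,sqrt (17)/17,  sqrt( 17)/17, 1/pi,sqrt(7) /7,2/pi,  sqrt(3), sqrt( 10 ),  3*sqrt( 2),  3*sqrt(2), 9.82 ]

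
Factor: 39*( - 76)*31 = -2^2*3^1*13^1 *19^1*  31^1 = - 91884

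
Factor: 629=17^1 * 37^1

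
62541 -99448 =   -  36907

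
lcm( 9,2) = 18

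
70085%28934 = 12217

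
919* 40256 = 36995264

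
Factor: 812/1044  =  3^( - 2)*7^1 = 7/9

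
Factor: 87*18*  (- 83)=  - 129978= -2^1* 3^3 * 29^1*83^1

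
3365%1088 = 101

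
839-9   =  830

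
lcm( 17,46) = 782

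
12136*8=97088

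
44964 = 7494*6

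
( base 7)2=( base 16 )2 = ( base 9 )2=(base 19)2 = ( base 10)2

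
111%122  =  111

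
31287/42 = 10429/14=744.93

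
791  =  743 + 48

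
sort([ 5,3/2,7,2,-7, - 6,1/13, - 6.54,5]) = [ -7 ,-6.54, - 6,  1/13,3/2,2, 5, 5, 7 ] 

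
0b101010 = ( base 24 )1i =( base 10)42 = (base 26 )1G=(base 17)28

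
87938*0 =0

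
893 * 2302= 2055686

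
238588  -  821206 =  - 582618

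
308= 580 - 272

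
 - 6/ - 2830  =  3/1415 = 0.00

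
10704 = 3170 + 7534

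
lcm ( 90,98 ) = 4410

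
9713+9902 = 19615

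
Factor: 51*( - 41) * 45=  - 3^3*5^1*17^1*41^1 = - 94095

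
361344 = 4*90336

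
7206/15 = 2402/5 =480.40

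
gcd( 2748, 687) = 687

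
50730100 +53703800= 104433900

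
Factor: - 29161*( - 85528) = 2^3*11^2*241^1*10691^1 = 2494082008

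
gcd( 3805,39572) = 761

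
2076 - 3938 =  - 1862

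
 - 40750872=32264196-73015068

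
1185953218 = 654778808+531174410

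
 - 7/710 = -7/710 =- 0.01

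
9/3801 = 3/1267 = 0.00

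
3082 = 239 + 2843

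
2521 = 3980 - 1459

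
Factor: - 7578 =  - 2^1*3^2 * 421^1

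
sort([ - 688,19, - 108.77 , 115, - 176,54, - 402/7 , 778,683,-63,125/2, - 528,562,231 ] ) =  [ - 688, -528,-176, - 108.77,-63, - 402/7,19, 54, 125/2,115, 231,562, 683, 778]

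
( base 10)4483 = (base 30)4TD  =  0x1183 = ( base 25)748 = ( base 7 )16033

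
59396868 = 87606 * 678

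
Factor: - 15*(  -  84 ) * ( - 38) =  - 47880 = - 2^3*3^2 * 5^1*7^1*19^1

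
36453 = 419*87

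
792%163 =140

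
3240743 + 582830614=586071357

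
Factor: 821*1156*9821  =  2^2*7^1*17^2*23^1*61^1*821^1= 9320875396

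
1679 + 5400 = 7079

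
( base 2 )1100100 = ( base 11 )91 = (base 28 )3G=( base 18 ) 5a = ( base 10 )100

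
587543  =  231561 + 355982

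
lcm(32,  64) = 64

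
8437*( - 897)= - 7567989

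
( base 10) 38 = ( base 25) 1D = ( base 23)1F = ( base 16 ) 26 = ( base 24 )1E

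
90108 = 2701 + 87407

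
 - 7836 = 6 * ( - 1306) 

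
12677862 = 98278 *129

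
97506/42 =16251/7 = 2321.57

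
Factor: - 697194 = -2^1*3^3*12911^1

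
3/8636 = 3/8636  =  0.00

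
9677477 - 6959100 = 2718377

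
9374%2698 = 1280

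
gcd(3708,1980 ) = 36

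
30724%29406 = 1318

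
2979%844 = 447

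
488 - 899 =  - 411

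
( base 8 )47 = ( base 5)124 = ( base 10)39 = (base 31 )18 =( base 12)33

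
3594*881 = 3166314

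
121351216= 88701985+32649231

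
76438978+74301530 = 150740508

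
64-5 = 59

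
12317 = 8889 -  - 3428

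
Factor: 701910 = 2^1*3^2*5^1*11^1*709^1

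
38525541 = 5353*7197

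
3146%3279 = 3146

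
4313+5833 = 10146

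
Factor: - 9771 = -3^1*3257^1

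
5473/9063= 5473/9063 = 0.60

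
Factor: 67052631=3^1*  1171^1*19087^1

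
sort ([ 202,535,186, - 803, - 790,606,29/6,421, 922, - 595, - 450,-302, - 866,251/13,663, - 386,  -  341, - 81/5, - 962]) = [-962, - 866,-803, -790,  -  595, - 450, - 386,-341, -302, - 81/5, 29/6,251/13,186,202,  421,535,606,  663  ,  922]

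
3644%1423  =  798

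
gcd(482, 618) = 2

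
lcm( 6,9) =18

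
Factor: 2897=2897^1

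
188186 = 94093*2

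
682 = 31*22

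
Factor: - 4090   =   - 2^1 * 5^1*409^1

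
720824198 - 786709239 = -65885041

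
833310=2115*394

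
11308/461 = 11308/461=24.53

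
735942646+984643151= 1720585797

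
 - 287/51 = -287/51 = - 5.63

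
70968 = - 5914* (-12 )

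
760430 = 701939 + 58491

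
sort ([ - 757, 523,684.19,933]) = [  -  757,523,684.19,933]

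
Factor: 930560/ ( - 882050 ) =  - 93056/88205 = - 2^7 * 5^( - 1 )*13^ ( - 1 )*23^( - 1 )*59^( - 1) * 727^1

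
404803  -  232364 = 172439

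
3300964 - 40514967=  -  37214003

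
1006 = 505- - 501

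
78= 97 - 19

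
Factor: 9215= 5^1 * 19^1*97^1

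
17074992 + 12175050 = 29250042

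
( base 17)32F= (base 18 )2EG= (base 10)916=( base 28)14K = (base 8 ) 1624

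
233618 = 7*33374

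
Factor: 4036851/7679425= 310527/590725 = 3^3*5^( - 2 )*7^1*31^1*53^1*23629^(-1)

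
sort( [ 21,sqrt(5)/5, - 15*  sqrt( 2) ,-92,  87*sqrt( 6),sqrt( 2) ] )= [ - 92, -15*sqrt ( 2 ),sqrt(5) /5,sqrt( 2)  ,  21,87*sqrt( 6) ]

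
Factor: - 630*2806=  - 1767780=- 2^2*3^2*5^1*7^1*23^1*61^1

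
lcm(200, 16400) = 16400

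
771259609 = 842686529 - 71426920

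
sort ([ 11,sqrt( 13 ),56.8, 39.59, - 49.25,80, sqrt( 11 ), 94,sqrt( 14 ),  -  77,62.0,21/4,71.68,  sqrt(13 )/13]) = [  -  77, - 49.25, sqrt(13) /13,sqrt( 11 ),sqrt( 13),sqrt( 14 ),21/4,11,  39.59 , 56.8,62.0, 71.68,  80, 94 ] 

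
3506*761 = 2668066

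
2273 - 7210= - 4937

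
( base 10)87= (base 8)127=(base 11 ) 7a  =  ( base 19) 4B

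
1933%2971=1933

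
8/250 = 4/125 = 0.03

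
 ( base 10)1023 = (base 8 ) 1777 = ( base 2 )1111111111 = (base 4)33333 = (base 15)483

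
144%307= 144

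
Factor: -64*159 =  - 10176 =- 2^6*3^1*53^1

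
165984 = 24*6916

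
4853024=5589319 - 736295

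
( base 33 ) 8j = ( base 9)344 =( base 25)B8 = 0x11b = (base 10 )283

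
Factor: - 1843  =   - 19^1 * 97^1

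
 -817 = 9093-9910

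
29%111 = 29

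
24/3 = 8 = 8.00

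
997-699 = 298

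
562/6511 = 562/6511 = 0.09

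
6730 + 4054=10784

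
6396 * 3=19188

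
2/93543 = 2/93543 =0.00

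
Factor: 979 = 11^1*89^1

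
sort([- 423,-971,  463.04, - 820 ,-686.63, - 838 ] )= [-971, - 838,-820, - 686.63,-423,463.04]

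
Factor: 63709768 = 2^3*523^1*15227^1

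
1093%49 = 15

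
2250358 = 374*6017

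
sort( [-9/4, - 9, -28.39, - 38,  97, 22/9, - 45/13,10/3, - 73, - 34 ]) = [ - 73 , - 38, - 34,- 28.39,-9, - 45/13, - 9/4, 22/9,10/3,  97]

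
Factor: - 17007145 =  - 5^1 * 43^1*79103^1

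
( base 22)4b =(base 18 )59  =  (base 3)10200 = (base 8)143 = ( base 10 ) 99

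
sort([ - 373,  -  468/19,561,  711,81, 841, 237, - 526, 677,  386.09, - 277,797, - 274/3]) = [ -526,  -  373,  -  277, - 274/3, - 468/19, 81, 237,386.09,561, 677,  711,797, 841 ] 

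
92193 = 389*237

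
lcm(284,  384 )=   27264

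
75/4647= 25/1549  =  0.02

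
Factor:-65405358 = -2^1 * 3^2*17^1*211^1*1013^1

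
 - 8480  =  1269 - 9749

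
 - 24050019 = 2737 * (-8787 ) 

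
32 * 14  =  448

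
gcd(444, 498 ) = 6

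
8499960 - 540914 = 7959046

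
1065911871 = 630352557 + 435559314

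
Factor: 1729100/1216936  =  432275/304234 = 2^(-1 )*5^2*7^(-1)*31^(-1)*701^( - 1) *17291^1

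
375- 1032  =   - 657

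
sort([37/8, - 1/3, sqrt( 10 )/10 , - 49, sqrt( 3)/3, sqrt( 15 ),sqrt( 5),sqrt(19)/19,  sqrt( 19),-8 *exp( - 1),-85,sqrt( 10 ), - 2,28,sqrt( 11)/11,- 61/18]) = [ - 85,- 49, - 61/18, - 8 * exp( - 1), - 2,-1/3, sqrt( 19)/19, sqrt( 11 ) /11, sqrt( 10)/10,  sqrt( 3 )/3, sqrt( 5 ), sqrt(10),sqrt( 15 ),sqrt( 19 ) , 37/8, 28 ] 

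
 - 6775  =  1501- 8276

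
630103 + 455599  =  1085702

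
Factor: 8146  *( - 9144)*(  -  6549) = 2^4*3^3*37^1*59^1*127^1*4073^1 = 487815520176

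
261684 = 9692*27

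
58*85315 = 4948270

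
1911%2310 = 1911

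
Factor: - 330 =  -2^1*3^1*5^1*11^1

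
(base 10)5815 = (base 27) 7QA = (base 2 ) 1011010110111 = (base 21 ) D3J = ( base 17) 1321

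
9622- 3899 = 5723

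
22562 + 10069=32631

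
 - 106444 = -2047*52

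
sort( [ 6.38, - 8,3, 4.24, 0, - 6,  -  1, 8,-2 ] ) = [ - 8, -6, - 2, -1, 0,3, 4.24 , 6.38, 8] 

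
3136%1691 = 1445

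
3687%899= 91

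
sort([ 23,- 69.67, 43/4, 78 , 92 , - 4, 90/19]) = [ - 69.67 , - 4, 90/19, 43/4,23,  78  ,  92]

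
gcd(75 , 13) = 1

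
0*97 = 0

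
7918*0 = 0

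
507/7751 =507/7751 = 0.07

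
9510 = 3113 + 6397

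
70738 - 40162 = 30576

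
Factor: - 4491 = -3^2*499^1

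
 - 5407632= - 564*9588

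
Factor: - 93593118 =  - 2^1*3^1 * 23^1*678211^1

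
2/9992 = 1/4996  =  0.00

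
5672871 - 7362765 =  - 1689894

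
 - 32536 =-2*16268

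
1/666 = 1/666=0.00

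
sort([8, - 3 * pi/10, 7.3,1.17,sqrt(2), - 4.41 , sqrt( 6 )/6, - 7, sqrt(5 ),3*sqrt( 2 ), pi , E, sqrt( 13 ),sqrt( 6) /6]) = [  -  7,-4.41, - 3*pi/10,sqrt( 6 ) /6,sqrt( 6 )/6,1.17  ,  sqrt( 2),sqrt( 5), E,pi , sqrt( 13),3*sqrt( 2 ),7.3,8 ]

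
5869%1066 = 539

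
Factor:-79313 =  - 13^1*6101^1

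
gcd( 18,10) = 2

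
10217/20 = 510 + 17/20 = 510.85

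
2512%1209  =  94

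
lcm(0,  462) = 0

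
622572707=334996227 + 287576480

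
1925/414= 1925/414 = 4.65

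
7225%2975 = 1275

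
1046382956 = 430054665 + 616328291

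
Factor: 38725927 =137^1*282671^1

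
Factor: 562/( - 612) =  - 2^ ( - 1)*3^( - 2)*17^(-1)*281^1 = -  281/306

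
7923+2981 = 10904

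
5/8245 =1/1649 = 0.00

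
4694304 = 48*97798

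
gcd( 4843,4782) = 1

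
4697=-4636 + 9333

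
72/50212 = 18/12553 = 0.00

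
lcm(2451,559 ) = 31863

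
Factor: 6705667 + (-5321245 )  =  1384422 = 2^1*3^1 * 13^1*17749^1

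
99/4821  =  33/1607 = 0.02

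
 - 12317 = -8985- 3332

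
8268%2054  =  52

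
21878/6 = 3646  +  1/3= 3646.33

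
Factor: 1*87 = 3^1*29^1 = 87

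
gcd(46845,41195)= 5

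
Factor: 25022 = 2^1 *12511^1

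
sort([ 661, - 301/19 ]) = [-301/19, 661]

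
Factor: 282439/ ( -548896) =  - 2^( - 5 )*17^( - 1 ) * 1009^( - 1) *282439^1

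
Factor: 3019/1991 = 11^(-1 )*181^ ( - 1 )*3019^1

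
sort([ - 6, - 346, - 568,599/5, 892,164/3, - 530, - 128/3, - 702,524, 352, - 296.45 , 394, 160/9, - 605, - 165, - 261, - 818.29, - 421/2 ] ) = [ - 818.29,  -  702, - 605, - 568, - 530, - 346,  -  296.45, - 261, - 421/2, - 165, - 128/3,-6, 160/9, 164/3, 599/5,352, 394,524,892 ]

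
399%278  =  121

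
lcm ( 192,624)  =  2496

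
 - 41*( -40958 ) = 1679278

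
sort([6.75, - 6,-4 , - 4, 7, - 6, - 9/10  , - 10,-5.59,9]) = [ - 10,-6, - 6,-5.59, - 4, - 4,-9/10, 6.75, 7, 9 ] 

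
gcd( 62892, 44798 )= 2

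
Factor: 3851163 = 3^2*17^1 * 25171^1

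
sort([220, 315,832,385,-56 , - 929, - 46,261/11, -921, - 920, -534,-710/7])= [ - 929, - 921, - 920, - 534,  -  710/7, - 56, - 46, 261/11,220, 315,385,832 ]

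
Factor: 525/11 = 3^1*5^2*7^1 * 11^ ( -1 ) 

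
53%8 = 5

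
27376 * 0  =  0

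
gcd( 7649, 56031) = 1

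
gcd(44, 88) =44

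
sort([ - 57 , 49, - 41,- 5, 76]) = [- 57  , - 41,-5 , 49 , 76] 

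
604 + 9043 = 9647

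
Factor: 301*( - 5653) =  - 1701553 = - 7^1*43^1*5653^1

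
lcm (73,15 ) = 1095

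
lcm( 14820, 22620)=429780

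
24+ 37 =61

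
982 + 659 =1641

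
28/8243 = 28/8243 = 0.00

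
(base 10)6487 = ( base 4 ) 1211113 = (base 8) 14527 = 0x1957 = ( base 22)D8J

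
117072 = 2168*54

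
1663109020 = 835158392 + 827950628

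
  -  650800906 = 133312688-784113594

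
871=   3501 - 2630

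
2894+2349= 5243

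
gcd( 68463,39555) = 9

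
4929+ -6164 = -1235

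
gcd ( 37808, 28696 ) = 136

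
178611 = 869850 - 691239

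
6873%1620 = 393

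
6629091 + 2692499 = 9321590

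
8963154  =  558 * 16063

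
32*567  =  18144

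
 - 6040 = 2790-8830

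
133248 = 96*1388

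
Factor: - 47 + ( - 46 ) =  - 3^1*31^1=-93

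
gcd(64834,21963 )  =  1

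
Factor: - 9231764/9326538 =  - 4615882/4663269 = - 2^1*3^( -2)*13^( - 1) * 39857^( - 1 )* 2307941^1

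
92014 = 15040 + 76974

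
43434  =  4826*9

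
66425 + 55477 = 121902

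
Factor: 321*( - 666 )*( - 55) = 11758230 = 2^1*3^3*5^1*11^1*37^1*107^1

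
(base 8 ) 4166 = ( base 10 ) 2166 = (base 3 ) 2222020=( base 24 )3i6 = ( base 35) 1qv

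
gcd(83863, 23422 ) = 1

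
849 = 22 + 827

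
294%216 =78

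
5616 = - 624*( - 9)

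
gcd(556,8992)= 4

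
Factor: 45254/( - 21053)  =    -  2^1 * 11^3 *17^1 *37^ ( - 1 )*569^ ( - 1) 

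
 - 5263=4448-9711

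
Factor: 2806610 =2^1*5^1*43^1*61^1*107^1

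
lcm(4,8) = 8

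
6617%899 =324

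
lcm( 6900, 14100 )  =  324300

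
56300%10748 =2560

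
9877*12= 118524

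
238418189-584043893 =  -  345625704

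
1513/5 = 1513/5=302.60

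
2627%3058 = 2627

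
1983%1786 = 197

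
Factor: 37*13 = 13^1*37^1 = 481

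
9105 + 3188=12293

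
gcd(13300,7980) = 2660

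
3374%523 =236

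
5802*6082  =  35287764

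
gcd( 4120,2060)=2060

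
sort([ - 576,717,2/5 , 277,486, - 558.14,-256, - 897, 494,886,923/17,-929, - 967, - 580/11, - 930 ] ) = [- 967, - 930, - 929, - 897, - 576, - 558.14, - 256, - 580/11,2/5,  923/17,277, 486,494, 717, 886] 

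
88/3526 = 44/1763  =  0.02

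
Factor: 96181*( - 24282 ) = - 2335467042=- 2^1*3^2*19^1*71^1*96181^1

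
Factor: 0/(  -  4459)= 0 = 0^1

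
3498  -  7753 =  - 4255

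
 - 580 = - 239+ - 341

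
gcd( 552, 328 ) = 8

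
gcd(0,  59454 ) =59454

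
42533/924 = 46+29/924 = 46.03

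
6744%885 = 549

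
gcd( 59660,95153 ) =1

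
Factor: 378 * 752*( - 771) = -219161376 =- 2^5* 3^4*7^1*47^1*257^1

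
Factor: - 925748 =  - 2^2*199^1*1163^1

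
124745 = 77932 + 46813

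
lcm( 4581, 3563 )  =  32067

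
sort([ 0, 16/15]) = [ 0 , 16/15] 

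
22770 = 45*506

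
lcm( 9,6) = 18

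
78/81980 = 39/40990=0.00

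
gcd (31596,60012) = 12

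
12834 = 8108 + 4726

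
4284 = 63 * 68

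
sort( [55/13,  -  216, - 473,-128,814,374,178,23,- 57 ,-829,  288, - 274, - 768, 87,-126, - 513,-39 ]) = [- 829, - 768, - 513, - 473,  -  274, - 216,-128,  -  126, - 57, - 39, 55/13, 23, 87,178, 288  ,  374,  814 ]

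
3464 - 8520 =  - 5056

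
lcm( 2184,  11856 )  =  82992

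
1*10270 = 10270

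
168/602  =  12/43 = 0.28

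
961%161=156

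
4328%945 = 548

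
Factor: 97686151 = 941^1*103811^1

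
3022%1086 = 850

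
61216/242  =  30608/121  =  252.96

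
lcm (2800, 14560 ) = 72800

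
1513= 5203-3690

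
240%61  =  57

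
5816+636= 6452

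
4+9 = 13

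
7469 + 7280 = 14749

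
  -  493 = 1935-2428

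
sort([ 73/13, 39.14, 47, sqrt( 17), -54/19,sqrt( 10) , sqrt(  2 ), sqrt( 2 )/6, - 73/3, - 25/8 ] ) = [-73/3,-25/8,- 54/19, sqrt( 2)/6 , sqrt(2) , sqrt( 10), sqrt( 17 ),  73/13, 39.14 , 47]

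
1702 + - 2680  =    -  978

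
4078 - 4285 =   -  207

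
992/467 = 992/467 = 2.12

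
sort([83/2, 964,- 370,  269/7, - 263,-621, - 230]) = [ - 621, - 370, - 263 ,-230,  269/7, 83/2,964 ] 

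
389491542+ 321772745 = 711264287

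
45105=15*3007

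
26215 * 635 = 16646525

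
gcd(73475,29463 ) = 1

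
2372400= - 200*(-11862)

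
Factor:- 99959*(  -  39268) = 2^2*19^1*5261^1 * 9817^1=3925190012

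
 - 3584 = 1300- 4884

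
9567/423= 22 + 29/47 = 22.62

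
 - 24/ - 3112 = 3/389=0.01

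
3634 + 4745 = 8379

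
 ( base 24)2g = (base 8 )100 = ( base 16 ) 40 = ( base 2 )1000000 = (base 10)64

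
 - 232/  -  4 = 58 + 0/1 = 58.00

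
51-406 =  - 355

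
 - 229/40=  - 6+11/40 = - 5.72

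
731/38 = 19 + 9/38 =19.24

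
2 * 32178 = 64356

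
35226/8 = 4403  +  1/4 = 4403.25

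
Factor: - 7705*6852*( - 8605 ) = 454298049300  =  2^2 * 3^1*5^2*23^1*67^1 *571^1*1721^1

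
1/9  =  1/9= 0.11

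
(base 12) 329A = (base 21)CE4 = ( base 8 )12726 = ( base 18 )h4a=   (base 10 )5590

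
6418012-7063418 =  -645406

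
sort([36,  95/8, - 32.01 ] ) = [ - 32.01, 95/8,36]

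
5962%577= 192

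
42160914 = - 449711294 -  - 491872208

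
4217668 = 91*46348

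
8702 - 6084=2618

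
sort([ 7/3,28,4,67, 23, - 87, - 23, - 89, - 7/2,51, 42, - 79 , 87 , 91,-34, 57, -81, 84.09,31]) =[ - 89, - 87, - 81, - 79, - 34, - 23,-7/2,7/3,  4,  23, 28,31,  42,51,57,67, 84.09, 87, 91 ]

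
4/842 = 2/421 = 0.00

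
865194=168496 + 696698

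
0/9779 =0= 0.00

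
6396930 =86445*74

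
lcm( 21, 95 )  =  1995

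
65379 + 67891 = 133270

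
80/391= 80/391 = 0.20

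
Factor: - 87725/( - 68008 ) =2^( - 3 )*5^2*11^2*29^1*8501^(- 1)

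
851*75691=64413041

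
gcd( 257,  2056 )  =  257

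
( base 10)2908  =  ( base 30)36s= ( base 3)10222201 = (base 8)5534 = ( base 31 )30P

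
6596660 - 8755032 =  - 2158372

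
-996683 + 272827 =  - 723856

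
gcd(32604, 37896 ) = 12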